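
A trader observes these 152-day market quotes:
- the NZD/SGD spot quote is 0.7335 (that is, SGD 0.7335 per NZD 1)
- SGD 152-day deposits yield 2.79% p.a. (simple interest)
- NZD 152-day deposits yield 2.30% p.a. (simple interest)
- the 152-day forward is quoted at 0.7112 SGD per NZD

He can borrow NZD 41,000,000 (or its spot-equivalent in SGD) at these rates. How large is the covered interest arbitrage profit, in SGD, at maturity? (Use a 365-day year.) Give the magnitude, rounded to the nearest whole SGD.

T = 152/365 years.
Route A — deposit NZD, sell forward: 41,000,000 × 1.0095780822 × 0.7112 = SGD 29,438,489.21.
Route B — convert at spot, deposit SGD: 41,000,000 × 0.7335 × 1.0116186301 = SGD 30,422,912.87.
The quoted forward undervalues NZD, so borrow NZD, convert to SGD at spot, deposit the SGD at 2.79%, and buy NZD forward at 0.7112 to cover the loan.
The gap between the two covered legs is SGD 984,424.

SGD 984,424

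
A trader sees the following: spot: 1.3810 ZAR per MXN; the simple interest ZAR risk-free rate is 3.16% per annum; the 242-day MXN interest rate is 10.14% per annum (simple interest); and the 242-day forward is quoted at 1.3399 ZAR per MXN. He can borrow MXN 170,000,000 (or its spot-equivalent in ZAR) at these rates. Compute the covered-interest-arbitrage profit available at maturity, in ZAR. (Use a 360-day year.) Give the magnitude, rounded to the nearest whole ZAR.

T = 242/360 years.
Route A — deposit MXN, sell forward: 170,000,000 × 1.06816333333 × 1.3399 = ZAR 243,309,448.56.
Route B — convert at spot, deposit ZAR: 170,000,000 × 1.3810 × 1.02124222222 = ZAR 239,757,036.51.
The quoted forward overvalues MXN, so borrow ZAR, buy MXN at spot, deposit the MXN at 10.14%, and sell the proceeds forward at 1.3399.
The gap between the two covered legs is ZAR 3,552,412.

ZAR 3,552,412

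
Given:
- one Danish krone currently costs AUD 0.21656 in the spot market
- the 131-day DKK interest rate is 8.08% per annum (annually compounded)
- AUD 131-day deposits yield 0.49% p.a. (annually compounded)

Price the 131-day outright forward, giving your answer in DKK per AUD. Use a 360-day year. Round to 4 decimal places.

T = 131/360 years.
Growth of 1 AUD over T: (1 + 0.0049)^(131/360) = 1.0017803.
Growth of 1 DKK over T: (1 + 0.0808)^(131/360) = 1.0286782.
CIP: F = S · (grow AUD)/(grow DKK) = 0.21656 × 1.0017803/1.0286782 = 0.2108974 AUD per DKK.
Invert for DKK per AUD: 1 / 0.2108974 = 4.7416.

4.7416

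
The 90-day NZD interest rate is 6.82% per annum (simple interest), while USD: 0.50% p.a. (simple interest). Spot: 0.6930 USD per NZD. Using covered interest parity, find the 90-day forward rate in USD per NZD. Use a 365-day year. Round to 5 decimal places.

T = 90/365 years.
USD growth factor: 1 + 0.0050×90/365 = 1.0012329.
NZD growth factor: 1 + 0.0682×90/365 = 1.0168164.
So F = 0.693 × 1.0012329 / 1.0168164 = 0.6823792 (USD/NZD).

0.68238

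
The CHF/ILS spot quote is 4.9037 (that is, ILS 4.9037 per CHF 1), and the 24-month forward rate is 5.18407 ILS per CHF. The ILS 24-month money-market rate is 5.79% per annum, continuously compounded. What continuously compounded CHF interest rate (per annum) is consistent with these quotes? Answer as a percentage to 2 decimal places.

T = 2 years.
F/S = 5.18407/4.9037 = 1.0571752 = (growth of ILS) / (growth of CHF).
ILS growth factor: e^(0.0579×2) = 1.1227713.
That pins the CHF growth at 1.0620485.
r = ln(1.0620485)/2 = 0.030100 → 3.01%.

3.01%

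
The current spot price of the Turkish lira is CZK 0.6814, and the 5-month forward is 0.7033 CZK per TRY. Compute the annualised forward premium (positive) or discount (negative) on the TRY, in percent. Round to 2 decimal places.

T = 5/12 years.
Period premium: (0.7033 − 0.6814)/0.6814 = 0.0321397.
×(1/T) gives 7.71% p.a.

+7.71%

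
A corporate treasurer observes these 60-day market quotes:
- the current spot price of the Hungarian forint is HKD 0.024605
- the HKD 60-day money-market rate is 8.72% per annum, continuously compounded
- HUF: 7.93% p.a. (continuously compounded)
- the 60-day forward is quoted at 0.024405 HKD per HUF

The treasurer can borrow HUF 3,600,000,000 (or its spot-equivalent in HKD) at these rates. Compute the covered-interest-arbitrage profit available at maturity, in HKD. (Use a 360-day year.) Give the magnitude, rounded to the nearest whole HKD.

HKD 847,836

T = 60/360 years.
Keep in HUF, deliver into the forward: 3,600,000,000·1.0133043929·0.024405 = HKD 89,026,897.35.
Swap to HKD now, deposit: 3,600,000,000·0.024605·1.0146394557 = HKD 89,874,733.71.
The quoted forward undervalues HUF, so borrow HUF, convert to HKD at spot, deposit the HKD at 8.72%, and buy HUF forward at 0.024405 to cover the loan.
Profit = 89,874,733.71 − 89,026,897.35 = HKD 847,836.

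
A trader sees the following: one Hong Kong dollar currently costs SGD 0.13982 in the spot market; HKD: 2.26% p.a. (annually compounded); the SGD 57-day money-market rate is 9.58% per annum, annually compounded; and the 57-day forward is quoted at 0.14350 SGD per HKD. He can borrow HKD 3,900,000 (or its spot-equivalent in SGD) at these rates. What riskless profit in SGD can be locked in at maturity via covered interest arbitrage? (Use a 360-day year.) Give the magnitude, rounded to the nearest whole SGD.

T = 57/360 years.
Keep in HKD, deliver into the forward: 3,900,000·1.00354477·0.14350 = SGD 561,633.83.
Swap to SGD now, deposit: 3,900,000·0.13982·1.01459049 = SGD 553,254.17.
The quoted forward overvalues HKD, so borrow SGD, buy HKD at spot, deposit the HKD at 2.26%, and sell the proceeds forward at 0.14350.
Arbitrage profit = |561,633.83 − 553,254.17| = SGD 8,380.

SGD 8,380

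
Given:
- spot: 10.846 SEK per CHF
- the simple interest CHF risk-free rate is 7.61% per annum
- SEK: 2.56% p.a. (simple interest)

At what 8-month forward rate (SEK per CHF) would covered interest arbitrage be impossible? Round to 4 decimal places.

10.4985

T = 8/12 years.
Growth of 1 SEK over T: 1 + 0.0256×8/12 = 1.01706667.
CHF growth factor: 1 + 0.0761×8/12 = 1.05073333.
Forward (SEK per CHF) = 10.846 × 1.01706667 / 1.05073333 = 10.498482.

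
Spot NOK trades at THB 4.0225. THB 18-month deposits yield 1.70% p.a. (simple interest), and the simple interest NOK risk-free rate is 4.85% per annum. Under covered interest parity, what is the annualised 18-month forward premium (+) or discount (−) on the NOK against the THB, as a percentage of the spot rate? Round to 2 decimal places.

-2.94%

T = 18/12 years.
CIP forward (THB per NOK) = 4.0225 × 1.025500/1.072750 = 3.8453263.
(F − S)/S ÷ T = (3.8453263 − 4.0225)/4.0225/(18/12) = -0.029364 → -2.94%.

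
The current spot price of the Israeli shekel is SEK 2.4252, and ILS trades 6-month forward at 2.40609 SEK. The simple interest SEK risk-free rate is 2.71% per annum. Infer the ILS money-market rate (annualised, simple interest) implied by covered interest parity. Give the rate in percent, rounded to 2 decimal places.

4.32%

T = 6/12 years.
F/S = 2.40609/2.4252 = 0.9921202 = (growth of SEK) / (growth of ILS).
The SEK side grows by 1 + 0.0271×6/12 = 1.013550.
So the ILS growth factor = 1.021600.
r = (1.021600 − 1)/(6/12) = 0.043200 → 4.32%.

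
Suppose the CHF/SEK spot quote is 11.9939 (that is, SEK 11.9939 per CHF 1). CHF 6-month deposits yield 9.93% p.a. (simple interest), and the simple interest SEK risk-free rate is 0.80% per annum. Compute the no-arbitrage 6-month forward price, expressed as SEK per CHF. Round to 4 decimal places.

T = 6/12 years.
SEK accumulates by 1 + 0.0080×6/12 = 1.004000.
Growth of 1 CHF over T: 1 + 0.0993×6/12 = 1.049650.
CIP: F = S · (grow SEK)/(grow CHF) = 11.9939 × 1.004000/1.049650 = 11.472277 SEK per CHF.

11.4723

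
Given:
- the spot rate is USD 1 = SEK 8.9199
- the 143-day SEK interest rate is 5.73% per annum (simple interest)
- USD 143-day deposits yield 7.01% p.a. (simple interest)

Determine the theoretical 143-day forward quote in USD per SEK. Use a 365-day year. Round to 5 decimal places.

0.11266

T = 143/365 years.
Growth of 1 SEK over T: 1 + 0.0573×143/365 = 1.022449.
USD accumulates by 1 + 0.0701×143/365 = 1.0274638.
Forward (SEK per USD) = 8.9199 × 1.022449 / 1.0274638 = 8.876364.
Invert for USD per SEK: 1 / 8.876364 = 0.11266.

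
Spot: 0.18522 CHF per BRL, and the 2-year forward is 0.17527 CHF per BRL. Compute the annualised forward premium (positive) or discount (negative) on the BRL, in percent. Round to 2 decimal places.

T = 2 years.
Period premium: (0.17527 − 0.18522)/0.18522 = -0.0537199.
Annualise by dividing by T: -0.0537199 / 2 = -0.026860 → -2.69%.

-2.69%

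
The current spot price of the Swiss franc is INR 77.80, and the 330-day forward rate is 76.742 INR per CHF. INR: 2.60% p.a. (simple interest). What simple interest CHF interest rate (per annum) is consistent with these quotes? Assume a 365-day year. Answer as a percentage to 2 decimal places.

4.16%

T = 330/365 years.
CIP gives F = S · g_INR/g_CHF, so g_INR/g_CHF = 76.742/77.8 = 0.9864010.
The INR side grows by 1 + 0.0260×330/365 = 1.0235068.
That pins the CHF growth at 1.0376174.
r = (1.0376174 − 1)/(330/365) = 0.041607 → 4.16%.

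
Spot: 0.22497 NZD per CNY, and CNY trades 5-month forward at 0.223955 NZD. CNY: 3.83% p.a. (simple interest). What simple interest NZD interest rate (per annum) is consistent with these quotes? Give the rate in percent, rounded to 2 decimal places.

2.73%

T = 5/12 years.
CIP gives F = S · g_NZD/g_CNY, so g_NZD/g_CNY = 0.223955/0.22497 = 0.9954883.
CNY growth factor: 1 + 0.0383×5/12 = 1.0159583.
So the NZD growth factor = 1.0113746.
(1.0113746 − 1)/T = 0.027299, i.e. 2.73%.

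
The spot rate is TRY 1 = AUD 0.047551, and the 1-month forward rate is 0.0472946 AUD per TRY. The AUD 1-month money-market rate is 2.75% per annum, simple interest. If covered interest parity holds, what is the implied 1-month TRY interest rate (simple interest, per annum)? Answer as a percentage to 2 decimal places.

9.27%

T = 1/12 years.
By CIP, F/S equals the AUD-to-TRY growth ratio: 0.0472946/0.047551 = 0.9946079.
AUD growth factor: 1 + 0.0275×1/12 = 1.0022917.
So the TRY growth factor = 1.0077255.
(1.0077255 − 1)/T = 0.092706, i.e. 9.27%.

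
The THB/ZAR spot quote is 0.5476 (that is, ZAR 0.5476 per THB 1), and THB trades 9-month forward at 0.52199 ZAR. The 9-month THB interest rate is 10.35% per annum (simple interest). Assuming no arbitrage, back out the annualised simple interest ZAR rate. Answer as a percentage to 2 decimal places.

T = 9/12 years.
By CIP, F/S equals the ZAR-to-THB growth ratio: 0.52199/0.5476 = 0.9532323.
The THB side grows by 1 + 0.1035×9/12 = 1.077625.
Hence g_ZAR = 1.027227.
(1.027227 − 1)/T = 0.036303, i.e. 3.63%.

3.63%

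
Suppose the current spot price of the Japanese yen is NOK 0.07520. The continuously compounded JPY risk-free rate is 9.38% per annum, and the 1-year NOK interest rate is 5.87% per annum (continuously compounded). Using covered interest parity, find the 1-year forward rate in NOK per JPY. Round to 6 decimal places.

0.072606

T = 1 year.
NOK growth factor: e^(0.0587×1) = 1.0604571.
Growth of 1 JPY over T: e^(0.0938×1) = 1.0983401.
So F = 0.0752 × 1.0604571 / 1.0983401 = 0.07260627 (NOK/JPY).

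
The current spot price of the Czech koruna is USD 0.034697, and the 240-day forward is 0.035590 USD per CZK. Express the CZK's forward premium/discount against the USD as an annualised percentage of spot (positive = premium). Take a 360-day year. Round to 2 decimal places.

T = 240/360 years.
(F − S)/S = (0.035590 − 0.034697)/0.034697 = 0.0257371.
×(1/T) gives 3.86% p.a.

+3.86%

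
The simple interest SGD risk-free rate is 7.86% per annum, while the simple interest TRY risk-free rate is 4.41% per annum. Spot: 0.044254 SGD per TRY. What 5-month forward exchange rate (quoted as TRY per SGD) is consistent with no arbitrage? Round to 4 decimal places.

T = 5/12 years.
SGD growth factor: 1 + 0.0786×5/12 = 1.032750.
Growth of 1 TRY over T: 1 + 0.0441×5/12 = 1.018375.
So F = 0.044254 × 1.032750 / 1.018375 = 0.044878673 (SGD/TRY).
Invert for TRY per SGD: 1 / 0.044878673 = 22.2823.

22.2823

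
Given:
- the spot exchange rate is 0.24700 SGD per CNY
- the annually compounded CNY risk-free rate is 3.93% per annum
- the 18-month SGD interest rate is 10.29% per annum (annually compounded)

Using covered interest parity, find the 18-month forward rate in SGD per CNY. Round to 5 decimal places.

0.27002

T = 18/12 years.
SGD accumulates by (1 + 0.1029)^(18/12) = 1.1582551.
CNY growth factor: (1 + 0.0393)^(18/12) = 1.0595254.
CIP: F = S · (grow SGD)/(grow CNY) = 0.247 × 1.1582551/1.0595254 = 0.2700162 SGD per CNY.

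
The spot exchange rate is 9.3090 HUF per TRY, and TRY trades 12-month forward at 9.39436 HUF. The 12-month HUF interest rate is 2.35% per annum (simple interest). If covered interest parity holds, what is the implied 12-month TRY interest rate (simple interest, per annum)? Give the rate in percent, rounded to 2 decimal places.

T = 1 year.
F/S = 9.39436/9.309 = 1.0091696 = (growth of HUF) / (growth of TRY).
The HUF side grows by 1 + 0.0235×1 = 1.023500.
So the TRY growth factor = 1.0142002.
(1.0142002 − 1)/T = 0.014200, i.e. 1.42%.

1.42%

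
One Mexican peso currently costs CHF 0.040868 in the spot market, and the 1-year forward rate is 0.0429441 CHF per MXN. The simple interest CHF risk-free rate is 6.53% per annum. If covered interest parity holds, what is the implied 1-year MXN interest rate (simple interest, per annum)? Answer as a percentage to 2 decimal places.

1.38%

T = 1 year.
By CIP, F/S equals the CHF-to-MXN growth ratio: 0.0429441/0.040868 = 1.0508001.
The CHF side grows by 1 + 0.0653×1 = 1.065300.
That pins the MXN growth at 1.0137989.
r = (1.0137989 − 1)/1 = 0.013799 → 1.38%.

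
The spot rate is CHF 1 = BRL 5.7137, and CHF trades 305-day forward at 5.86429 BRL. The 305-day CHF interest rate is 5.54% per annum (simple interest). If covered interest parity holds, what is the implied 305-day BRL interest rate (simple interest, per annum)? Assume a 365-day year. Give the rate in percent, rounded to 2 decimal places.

8.84%

T = 305/365 years.
F/S = 5.86429/5.7137 = 1.0263560 = (growth of BRL) / (growth of CHF).
The CHF side grows by 1 + 0.0554×305/365 = 1.0462932.
That pins the BRL growth at 1.0738693.
r = (1.0738693 − 1)/(305/365) = 0.088401 → 8.84%.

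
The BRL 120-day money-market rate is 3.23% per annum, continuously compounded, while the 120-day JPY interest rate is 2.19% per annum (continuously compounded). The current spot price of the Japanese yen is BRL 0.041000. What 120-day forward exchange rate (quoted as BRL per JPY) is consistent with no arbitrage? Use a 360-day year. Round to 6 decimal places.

T = 120/360 years.
BRL accumulates by e^(0.0323×120/360) = 1.0108248.
JPY growth factor: e^(0.0219×120/360) = 1.0073267.
Forward (BRL per JPY) = 0.041 × 1.0108248 / 1.0073267 = 0.04114238.

0.041142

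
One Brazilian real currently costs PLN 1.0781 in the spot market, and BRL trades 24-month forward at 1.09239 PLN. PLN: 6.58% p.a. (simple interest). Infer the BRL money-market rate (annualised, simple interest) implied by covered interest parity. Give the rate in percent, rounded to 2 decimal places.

T = 2 years.
F/S = 1.09239/1.0781 = 1.0132548 = (growth of PLN) / (growth of BRL).
The PLN side grows by 1 + 0.0658×2 = 1.131600.
So the BRL growth factor = 1.1167971.
(1.1167971 − 1)/T = 0.058399, i.e. 5.84%.

5.84%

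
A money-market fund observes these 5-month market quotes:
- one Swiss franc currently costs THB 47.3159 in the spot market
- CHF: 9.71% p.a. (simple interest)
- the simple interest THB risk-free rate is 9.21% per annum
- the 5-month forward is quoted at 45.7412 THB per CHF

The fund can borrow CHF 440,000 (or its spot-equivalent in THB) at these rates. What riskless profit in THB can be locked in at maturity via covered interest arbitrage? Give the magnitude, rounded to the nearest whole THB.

THB 677,527

T = 5/12 years.
Keep in CHF, deliver into the forward: 440,000·1.0404583333·45.7412 = THB 20,940,397.59.
Swap to THB now, deposit: 440,000·47.3159·1.038375 = THB 21,617,924.97.
The quoted forward undervalues CHF, so borrow CHF, convert to THB at spot, deposit the THB at 9.21%, and buy CHF forward at 45.7412 to cover the loan.
Arbitrage profit = |20,940,397.59 − 21,617,924.97| = THB 677,527.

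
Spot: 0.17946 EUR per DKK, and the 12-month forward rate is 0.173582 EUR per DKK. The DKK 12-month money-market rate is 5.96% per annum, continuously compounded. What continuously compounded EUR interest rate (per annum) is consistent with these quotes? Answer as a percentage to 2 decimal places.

2.63%

T = 1 year.
CIP gives F = S · g_EUR/g_DKK, so g_EUR/g_DKK = 0.173582/0.17946 = 0.9672462.
DKK growth factor: e^(0.0596×1) = 1.0614119.
That pins the EUR growth at 1.0266466.
Take logs: ln 1.0266466 / 1 = 0.026298, so 2.63%.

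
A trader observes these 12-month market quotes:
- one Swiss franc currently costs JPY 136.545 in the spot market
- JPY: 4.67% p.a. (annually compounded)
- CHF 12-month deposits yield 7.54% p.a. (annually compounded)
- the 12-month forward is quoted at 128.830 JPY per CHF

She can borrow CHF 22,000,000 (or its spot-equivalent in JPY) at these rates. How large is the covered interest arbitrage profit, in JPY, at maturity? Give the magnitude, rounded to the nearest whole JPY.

JPY 96,313,129

T = 1 year.
Route A — deposit CHF, sell forward: 22,000,000 × 1.075400 × 128.830 = JPY 3,047,963,204.00.
Route B — convert at spot, deposit JPY: 22,000,000 × 136.545 × 1.046700 = JPY 3,144,276,333.00.
The quoted forward undervalues CHF, so borrow CHF, convert to JPY at spot, deposit the JPY at 4.67%, and buy CHF forward at 128.830 to cover the loan.
The gap between the two covered legs is JPY 96,313,129.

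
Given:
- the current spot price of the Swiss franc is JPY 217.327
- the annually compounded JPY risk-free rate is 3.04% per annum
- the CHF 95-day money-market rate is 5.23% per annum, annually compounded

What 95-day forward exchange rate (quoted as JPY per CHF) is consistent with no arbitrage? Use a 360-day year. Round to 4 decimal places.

216.1242

T = 95/360 years.
Growth of 1 JPY over T: (1 + 0.0304)^(95/360) = 1.007934009.
Growth of 1 CHF over T: (1 + 0.0523)^(95/360) = 1.013543486.
Forward (JPY per CHF) = 217.327 × 1.007934009 / 1.013543486 = 216.124199.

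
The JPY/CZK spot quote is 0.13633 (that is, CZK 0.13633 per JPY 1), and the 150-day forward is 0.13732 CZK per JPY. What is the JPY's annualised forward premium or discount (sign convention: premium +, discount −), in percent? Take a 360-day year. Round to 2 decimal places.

T = 150/360 years.
(F − S)/S = (0.13732 − 0.13633)/0.13633 = 0.0072618.
Annualise by dividing by T: 0.0072618 / (150/360) = 0.017428 → 1.74%.

+1.74%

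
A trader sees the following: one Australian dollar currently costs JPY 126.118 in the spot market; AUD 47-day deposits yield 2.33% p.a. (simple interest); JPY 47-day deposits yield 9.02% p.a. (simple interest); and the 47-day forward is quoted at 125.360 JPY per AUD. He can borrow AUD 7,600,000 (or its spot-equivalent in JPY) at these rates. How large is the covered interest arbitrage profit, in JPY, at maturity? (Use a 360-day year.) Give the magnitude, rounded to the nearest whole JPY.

JPY 14,149,995

T = 47/360 years.
Invest the AUD and cover forward: 7,600,000 × 1.00304194444 × 125.360 = JPY 955,634,169.98.
Convert at spot and invest in JPY: 7,600,000 × 126.118 × 1.01177611111 = JPY 969,784,164.82.
The quoted forward undervalues AUD, so borrow AUD, convert to JPY at spot, deposit the JPY at 9.02%, and buy AUD forward at 125.360 to cover the loan.
Profit = 969,784,164.82 − 955,634,169.98 = JPY 14,149,995.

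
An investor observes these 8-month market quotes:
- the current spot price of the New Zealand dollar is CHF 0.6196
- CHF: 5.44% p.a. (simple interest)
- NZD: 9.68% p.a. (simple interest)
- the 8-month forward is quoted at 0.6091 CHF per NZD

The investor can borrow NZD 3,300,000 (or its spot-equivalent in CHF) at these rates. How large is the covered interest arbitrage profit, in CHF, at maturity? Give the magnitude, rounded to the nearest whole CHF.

CHF 20,910

T = 8/12 years.
Invest the NZD and cover forward: 3,300,000 × 1.064533333 × 0.6091 = CHF 2,139,743.94.
Convert at spot and invest in CHF: 3,300,000 × 0.6196 × 1.036266667 = CHF 2,118,833.73.
The quoted forward overvalues NZD, so borrow CHF, buy NZD at spot, deposit the NZD at 9.68%, and sell the proceeds forward at 0.6091.
The gap between the two covered legs is CHF 20,910.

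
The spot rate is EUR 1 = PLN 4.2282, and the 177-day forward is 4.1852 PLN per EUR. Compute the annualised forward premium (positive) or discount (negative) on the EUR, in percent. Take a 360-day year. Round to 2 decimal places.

T = 177/360 years.
(F − S)/S = (4.1852 − 4.2282)/4.2282 = -0.0101698.
×(1/T) gives -2.07% p.a.

-2.07%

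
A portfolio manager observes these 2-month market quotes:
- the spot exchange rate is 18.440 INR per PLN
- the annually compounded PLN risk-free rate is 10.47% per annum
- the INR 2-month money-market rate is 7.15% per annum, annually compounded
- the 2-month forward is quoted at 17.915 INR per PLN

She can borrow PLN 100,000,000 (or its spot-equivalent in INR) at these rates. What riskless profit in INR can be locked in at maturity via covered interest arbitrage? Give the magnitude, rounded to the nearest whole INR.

INR 43,867,760

T = 2/12 years.
Keep in PLN, deliver into the forward: 100,000,000·1.016734106638·17.915 = INR 1,821,479,152.04.
Swap to INR now, deposit: 100,000,000·18.440·1.011576416684 = INR 1,865,346,912.37.
The quoted forward undervalues PLN, so borrow PLN, convert to INR at spot, deposit the INR at 7.15%, and buy PLN forward at 17.915 to cover the loan.
Arbitrage profit = |1,821,479,152.04 − 1,865,346,912.37| = INR 43,867,760.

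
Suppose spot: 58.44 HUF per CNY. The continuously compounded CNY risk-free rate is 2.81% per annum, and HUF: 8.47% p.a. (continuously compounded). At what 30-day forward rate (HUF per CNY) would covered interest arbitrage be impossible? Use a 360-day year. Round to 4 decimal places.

T = 30/360 years.
HUF accumulates by e^(0.0847×30/360) = 1.0070833.
CNY growth factor: e^(0.0281×30/360) = 1.00234441.
Forward (HUF per CNY) = 58.44 × 1.0070833 / 1.00234441 = 58.716293.

58.7163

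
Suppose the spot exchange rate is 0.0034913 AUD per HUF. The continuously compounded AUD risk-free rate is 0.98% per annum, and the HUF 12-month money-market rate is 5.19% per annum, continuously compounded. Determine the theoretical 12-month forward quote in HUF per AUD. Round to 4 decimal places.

298.7422

T = 1 year.
Growth of 1 AUD over T: e^(0.0098×1) = 1.009848177.
HUF accumulates by e^(0.0519×1) = 1.05327041.
Forward (AUD per HUF) = 0.0034913 × 1.009848177 / 1.05327041 = 0.00334736731.
Invert for HUF per AUD: 1 / 0.00334736731 = 298.7422.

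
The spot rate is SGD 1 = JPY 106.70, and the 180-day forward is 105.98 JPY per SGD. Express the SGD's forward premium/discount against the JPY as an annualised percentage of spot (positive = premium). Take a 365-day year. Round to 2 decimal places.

T = 180/365 years.
SGD trades forward at -0.67479% vs spot over the period.
Per annum: -0.0067479 / (180/365) = -0.013683 = -1.37%.

-1.37%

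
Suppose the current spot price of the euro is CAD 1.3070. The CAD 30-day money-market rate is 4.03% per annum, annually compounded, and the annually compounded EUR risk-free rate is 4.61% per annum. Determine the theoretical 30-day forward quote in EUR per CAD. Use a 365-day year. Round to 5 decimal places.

T = 30/365 years.
Growth of 1 CAD over T: (1 + 0.0403)^(30/365) = 1.0032526.
EUR growth factor: (1 + 0.0461)^(30/365) = 1.0037112.
Forward (CAD per EUR) = 1.307 × 1.0032526 / 1.0037112 = 1.306403.
Invert for EUR per CAD: 1 / 1.306403 = 0.76546.

0.76546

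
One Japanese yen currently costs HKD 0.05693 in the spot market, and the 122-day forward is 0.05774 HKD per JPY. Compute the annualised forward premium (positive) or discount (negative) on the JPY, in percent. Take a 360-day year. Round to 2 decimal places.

T = 122/360 years.
Period premium: (0.05774 − 0.05693)/0.05693 = 0.0142280.
Annualise by dividing by T: 0.0142280 / (122/360) = 0.041984 → 4.20%.

+4.20%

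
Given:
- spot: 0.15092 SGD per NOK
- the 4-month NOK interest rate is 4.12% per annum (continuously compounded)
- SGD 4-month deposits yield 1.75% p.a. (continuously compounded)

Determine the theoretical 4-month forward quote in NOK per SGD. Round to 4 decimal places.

T = 4/12 years.
SGD accumulates by e^(0.0175×4/12) = 1.0058504.
NOK accumulates by e^(0.0412×4/12) = 1.0138281.
So F = 0.15092 × 1.0058504 / 1.0138281 = 0.1497324 (SGD/NOK).
Quoted the other way: 1/0.1497324 = 6.6786 NOK per SGD.

6.6786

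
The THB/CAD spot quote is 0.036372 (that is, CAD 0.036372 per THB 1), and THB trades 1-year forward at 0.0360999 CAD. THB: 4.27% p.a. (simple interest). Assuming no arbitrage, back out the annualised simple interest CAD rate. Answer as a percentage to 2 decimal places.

3.49%

T = 1 year.
F/S = 0.0360999/0.036372 = 0.9925190 = (growth of CAD) / (growth of THB).
The THB side grows by 1 + 0.0427×1 = 1.042700.
So the CAD growth factor = 1.0348996.
(1.0348996 − 1)/T = 0.034900, i.e. 3.49%.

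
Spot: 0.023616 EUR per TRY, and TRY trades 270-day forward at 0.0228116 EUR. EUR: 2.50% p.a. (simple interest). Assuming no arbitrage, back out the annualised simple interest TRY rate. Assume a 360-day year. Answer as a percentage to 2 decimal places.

T = 270/360 years.
F/S = 0.0228116/0.023616 = 0.9659383 = (growth of EUR) / (growth of TRY).
EUR growth factor: 1 + 0.0250×270/360 = 1.018750.
So the TRY growth factor = 1.054674.
(1.054674 − 1)/T = 0.072899, i.e. 7.29%.

7.29%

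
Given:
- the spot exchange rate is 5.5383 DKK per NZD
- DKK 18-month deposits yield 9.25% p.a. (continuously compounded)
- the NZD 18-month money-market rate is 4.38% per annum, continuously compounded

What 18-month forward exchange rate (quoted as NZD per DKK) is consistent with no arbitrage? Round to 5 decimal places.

T = 18/12 years.
DKK growth factor: e^(0.0925×18/12) = 1.1488369.
NZD accumulates by e^(0.0438×18/12) = 1.0679063.
CIP: F = S · (grow DKK)/(grow NZD) = 5.5383 × 1.1488369/1.0679063 = 5.958017 DKK per NZD.
Invert for NZD per DKK: 1 / 5.958017 = 0.16784.

0.16784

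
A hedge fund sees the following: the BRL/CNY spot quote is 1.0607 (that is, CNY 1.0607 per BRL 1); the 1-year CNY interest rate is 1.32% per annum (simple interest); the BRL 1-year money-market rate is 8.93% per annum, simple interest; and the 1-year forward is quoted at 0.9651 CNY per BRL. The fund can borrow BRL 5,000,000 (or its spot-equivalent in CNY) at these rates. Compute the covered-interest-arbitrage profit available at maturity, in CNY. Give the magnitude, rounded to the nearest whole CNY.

T = 1 year.
Keep in BRL, deliver into the forward: 5,000,000·1.089300·0.9651 = CNY 5,256,417.15.
Swap to CNY now, deposit: 5,000,000·1.0607·1.013200 = CNY 5,373,506.20.
The quoted forward undervalues BRL, so borrow BRL, convert to CNY at spot, deposit the CNY at 1.32%, and buy BRL forward at 0.9651 to cover the loan.
The gap between the two covered legs is CNY 117,089.

CNY 117,089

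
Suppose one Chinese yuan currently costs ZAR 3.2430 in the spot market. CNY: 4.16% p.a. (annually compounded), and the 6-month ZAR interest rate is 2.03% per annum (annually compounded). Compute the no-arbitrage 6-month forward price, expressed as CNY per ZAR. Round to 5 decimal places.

T = 6/12 years.
ZAR accumulates by (1 + 0.0203)^(6/12) = 1.010099.
CNY growth factor: (1 + 0.0416)^(6/12) = 1.0205881.
So F = 3.243 × 1.010099 / 1.0205881 = 3.209670 (ZAR/CNY).
Quoted the other way: 1/3.209670 = 0.31156 CNY per ZAR.

0.31156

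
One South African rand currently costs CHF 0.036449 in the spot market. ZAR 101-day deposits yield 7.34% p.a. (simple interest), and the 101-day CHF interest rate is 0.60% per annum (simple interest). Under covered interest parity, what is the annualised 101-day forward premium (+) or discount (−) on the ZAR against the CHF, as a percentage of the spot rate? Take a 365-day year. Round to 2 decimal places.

T = 101/365 years.
F = S · g_CHF/g_ZAR = 0.036449 × 1.0016603/1.0203107 = 0.035782744.
Annualised premium = (F − S)/S × (1/T) = (0.035782744 − 0.036449)/0.036449 ÷ (101/365) = -6.61%.

-6.61%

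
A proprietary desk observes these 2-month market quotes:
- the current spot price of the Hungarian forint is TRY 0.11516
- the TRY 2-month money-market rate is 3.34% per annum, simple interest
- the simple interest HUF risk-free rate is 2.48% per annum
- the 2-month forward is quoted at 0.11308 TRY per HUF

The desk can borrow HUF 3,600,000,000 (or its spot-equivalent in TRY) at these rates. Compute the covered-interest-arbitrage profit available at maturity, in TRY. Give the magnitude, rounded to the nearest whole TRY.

T = 2/12 years.
Route A — deposit HUF, sell forward: 3,600,000,000 × 1.00413333333 × 0.11308 = TRY 408,770,630.40.
Route B — convert at spot, deposit TRY: 3,600,000,000 × 0.11516 × 1.00556666667 = TRY 416,883,806.40.
The quoted forward undervalues HUF, so borrow HUF, convert to TRY at spot, deposit the TRY at 3.34%, and buy HUF forward at 0.11308 to cover the loan.
Profit = 416,883,806.40 − 408,770,630.40 = TRY 8,113,176.

TRY 8,113,176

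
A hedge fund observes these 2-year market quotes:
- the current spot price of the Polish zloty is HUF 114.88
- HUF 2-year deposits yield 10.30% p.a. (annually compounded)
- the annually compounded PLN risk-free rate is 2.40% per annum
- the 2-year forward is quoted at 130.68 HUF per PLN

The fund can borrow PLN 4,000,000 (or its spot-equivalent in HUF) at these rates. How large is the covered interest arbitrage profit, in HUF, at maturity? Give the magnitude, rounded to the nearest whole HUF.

T = 2 years.
Route A — deposit PLN, sell forward: 4,000,000 × 1.048576 × 130.68 = HUF 548,111,646.72.
Route B — convert at spot, deposit HUF: 4,000,000 × 114.88 × 1.216609 = HUF 559,056,167.68.
The quoted forward undervalues PLN, so borrow PLN, convert to HUF at spot, deposit the HUF at 10.30%, and buy PLN forward at 130.68 to cover the loan.
The gap between the two covered legs is HUF 10,944,521.

HUF 10,944,521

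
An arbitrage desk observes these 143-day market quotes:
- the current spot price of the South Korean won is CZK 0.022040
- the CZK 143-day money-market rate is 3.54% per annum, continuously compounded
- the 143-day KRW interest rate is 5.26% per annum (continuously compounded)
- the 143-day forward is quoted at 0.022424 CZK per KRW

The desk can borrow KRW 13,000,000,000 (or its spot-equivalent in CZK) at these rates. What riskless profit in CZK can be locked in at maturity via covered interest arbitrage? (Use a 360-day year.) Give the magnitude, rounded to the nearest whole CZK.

T = 143/360 years.
Invest the KRW and cover forward: 13,000,000,000 × 1.02111369438 × 0.022424 = CZK 297,666,895.28.
Convert at spot and invest in CZK: 13,000,000,000 × 0.022040 × 1.01416099694 = CZK 290,577,408.84.
The quoted forward overvalues KRW, so borrow CZK, buy KRW at spot, deposit the KRW at 5.26%, and sell the proceeds forward at 0.022424.
Profit = 297,666,895.28 − 290,577,408.84 = CZK 7,089,486.

CZK 7,089,486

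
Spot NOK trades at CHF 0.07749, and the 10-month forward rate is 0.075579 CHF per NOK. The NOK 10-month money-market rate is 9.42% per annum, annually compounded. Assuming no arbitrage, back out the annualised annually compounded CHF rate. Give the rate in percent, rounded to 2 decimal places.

T = 10/12 years.
CIP gives F = S · g_CHF/g_NOK, so g_CHF/g_NOK = 0.075579/0.07749 = 0.9753388.
The NOK side grows by (1 + 0.0942)^(10/12) = 1.0779053.
So the CHF growth factor = 1.0513229.
Annualise: 1.0513229^(12/10) − 1 = 0.061899 = 6.19%.

6.19%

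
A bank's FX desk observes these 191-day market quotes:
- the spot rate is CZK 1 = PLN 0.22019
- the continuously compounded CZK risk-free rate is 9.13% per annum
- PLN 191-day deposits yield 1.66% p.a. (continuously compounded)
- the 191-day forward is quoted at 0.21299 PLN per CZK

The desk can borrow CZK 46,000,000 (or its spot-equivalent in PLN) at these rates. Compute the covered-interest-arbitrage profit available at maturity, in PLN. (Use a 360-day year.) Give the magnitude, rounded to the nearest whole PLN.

PLN 65,472

T = 191/360 years.
Keep in CZK, deliver into the forward: 46,000,000·1.0496321004·0.21299 = PLN 10,283,812.49.
Swap to PLN now, deposit: 46,000,000·0.22019·1.0088461199 = PLN 10,218,340.05.
The quoted forward overvalues CZK, so borrow PLN, buy CZK at spot, deposit the CZK at 9.13%, and sell the proceeds forward at 0.21299.
Profit = 10,283,812.49 − 10,218,340.05 = PLN 65,472.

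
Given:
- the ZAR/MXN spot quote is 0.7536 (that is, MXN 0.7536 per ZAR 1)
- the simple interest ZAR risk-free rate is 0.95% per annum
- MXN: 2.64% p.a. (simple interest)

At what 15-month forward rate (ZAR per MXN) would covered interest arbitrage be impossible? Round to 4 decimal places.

T = 15/12 years.
Growth of 1 MXN over T: 1 + 0.0264×15/12 = 1.033000.
ZAR growth factor: 1 + 0.0095×15/12 = 1.011875.
Forward (MXN per ZAR) = 0.7536 × 1.033000 / 1.011875 = 0.7693330.
Quoted the other way: 1/0.7693330 = 1.2998 ZAR per MXN.

1.2998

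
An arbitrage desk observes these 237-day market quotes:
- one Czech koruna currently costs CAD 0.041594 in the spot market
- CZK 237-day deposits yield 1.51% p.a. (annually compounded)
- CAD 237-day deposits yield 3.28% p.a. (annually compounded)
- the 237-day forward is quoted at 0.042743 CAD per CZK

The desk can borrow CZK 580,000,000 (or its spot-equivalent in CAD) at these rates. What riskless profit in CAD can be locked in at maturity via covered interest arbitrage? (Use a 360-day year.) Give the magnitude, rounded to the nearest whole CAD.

T = 237/360 years.
Invest the CZK and cover forward: 580,000,000 × 1.0099153618 × 0.042743 = CAD 25,036,751.14.
Convert at spot and invest in CAD: 580,000,000 × 0.041594 × 1.0214740802 = CAD 24,642,571.88.
The quoted forward overvalues CZK, so borrow CAD, buy CZK at spot, deposit the CZK at 1.51%, and sell the proceeds forward at 0.042743.
Profit = 25,036,751.14 − 24,642,571.88 = CAD 394,179.

CAD 394,179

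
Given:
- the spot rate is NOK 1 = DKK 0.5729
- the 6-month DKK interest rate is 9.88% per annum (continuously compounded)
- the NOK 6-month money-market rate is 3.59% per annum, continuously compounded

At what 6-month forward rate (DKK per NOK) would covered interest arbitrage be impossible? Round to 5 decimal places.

T = 6/12 years.
DKK accumulates by e^(0.0988×6/12) = 1.0506405.
NOK accumulates by e^(0.0359×6/12) = 1.0181121.
Forward (DKK per NOK) = 0.5729 × 1.0506405 / 1.0181121 = 0.5912040.

0.59120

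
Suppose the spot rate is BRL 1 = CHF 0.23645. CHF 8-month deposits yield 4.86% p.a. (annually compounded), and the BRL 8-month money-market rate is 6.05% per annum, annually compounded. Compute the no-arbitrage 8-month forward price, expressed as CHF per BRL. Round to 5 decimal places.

0.23468

T = 8/12 years.
Growth of 1 CHF over T: (1 + 0.0486)^(8/12) = 1.0321431.
Growth of 1 BRL over T: (1 + 0.0605)^(8/12) = 1.0399372.
CIP: F = S · (grow CHF)/(grow BRL) = 0.23645 × 1.0321431/1.0399372 = 0.2346779 CHF per BRL.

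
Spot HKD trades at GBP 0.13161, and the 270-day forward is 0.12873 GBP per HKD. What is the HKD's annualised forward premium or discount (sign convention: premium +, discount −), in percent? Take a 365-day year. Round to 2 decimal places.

T = 270/365 years.
(F − S)/S = (0.12873 − 0.13161)/0.13161 = -0.0218828.
Annualise by dividing by T: -0.0218828 / (270/365) = -0.029582 → -2.96%.

-2.96%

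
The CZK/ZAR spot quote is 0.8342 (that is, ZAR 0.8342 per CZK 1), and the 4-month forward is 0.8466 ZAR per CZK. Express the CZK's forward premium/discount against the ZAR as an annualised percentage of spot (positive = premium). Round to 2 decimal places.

+4.46%

T = 4/12 years.
(F − S)/S = (0.8466 − 0.8342)/0.8342 = 0.0148645.
Annualise by dividing by T: 0.0148645 / (4/12) = 0.044594 → 4.46%.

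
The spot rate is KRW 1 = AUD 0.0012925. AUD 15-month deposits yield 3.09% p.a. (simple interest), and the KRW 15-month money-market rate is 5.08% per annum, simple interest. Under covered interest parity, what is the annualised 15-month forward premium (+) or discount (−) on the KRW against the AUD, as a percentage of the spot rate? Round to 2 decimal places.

-1.87%

T = 15/12 years.
F = S · g_AUD/g_KRW = 0.0012925 × 1.038625/1.063500 = 0.0012622687.
Annualised premium = (F − S)/S × (1/T) = (0.0012622687 − 0.0012925)/0.0012925 ÷ (15/12) = -1.87%.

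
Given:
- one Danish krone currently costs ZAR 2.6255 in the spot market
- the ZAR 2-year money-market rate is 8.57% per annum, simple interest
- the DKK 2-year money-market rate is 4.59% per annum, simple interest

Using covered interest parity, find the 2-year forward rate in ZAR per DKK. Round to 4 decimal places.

2.8169

T = 2 years.
Growth of 1 ZAR over T: 1 + 0.0857×2 = 1.171400.
Growth of 1 DKK over T: 1 + 0.0459×2 = 1.091800.
CIP: F = S · (grow ZAR)/(grow DKK) = 2.6255 × 1.171400/1.091800 = 2.816918 ZAR per DKK.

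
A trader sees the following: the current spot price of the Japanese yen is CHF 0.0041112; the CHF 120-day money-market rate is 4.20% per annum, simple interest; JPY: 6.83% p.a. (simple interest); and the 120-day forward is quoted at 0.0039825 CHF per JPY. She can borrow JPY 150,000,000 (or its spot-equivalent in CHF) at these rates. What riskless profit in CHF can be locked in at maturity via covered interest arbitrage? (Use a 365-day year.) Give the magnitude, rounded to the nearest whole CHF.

T = 120/365 years.
Invest the JPY and cover forward: 150,000,000 × 1.02245479 × 0.0039825 = CHF 610,788.93.
Convert at spot and invest in CHF: 150,000,000 × 0.0041112 × 1.01380822 = CHF 625,195.25.
The quoted forward undervalues JPY, so borrow JPY, convert to CHF at spot, deposit the CHF at 4.20%, and buy JPY forward at 0.0039825 to cover the loan.
Profit = 625,195.25 − 610,788.93 = CHF 14,406.

CHF 14,406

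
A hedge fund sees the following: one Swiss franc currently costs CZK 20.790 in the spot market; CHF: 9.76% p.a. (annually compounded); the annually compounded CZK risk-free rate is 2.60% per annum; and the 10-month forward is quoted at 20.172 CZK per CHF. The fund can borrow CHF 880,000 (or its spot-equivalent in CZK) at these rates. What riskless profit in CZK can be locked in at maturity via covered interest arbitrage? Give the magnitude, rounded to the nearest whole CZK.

T = 10/12 years.
Keep in CHF, deliver into the forward: 880,000·1.0806956797·20.172 = CZK 19,183,818.06.
Swap to CZK now, deposit: 880,000·20.790·1.0216201903 = CZK 18,690,745.71.
The quoted forward overvalues CHF, so borrow CZK, buy CHF at spot, deposit the CHF at 9.76%, and sell the proceeds forward at 20.172.
Arbitrage profit = |19,183,818.06 − 18,690,745.71| = CZK 493,072.

CZK 493,072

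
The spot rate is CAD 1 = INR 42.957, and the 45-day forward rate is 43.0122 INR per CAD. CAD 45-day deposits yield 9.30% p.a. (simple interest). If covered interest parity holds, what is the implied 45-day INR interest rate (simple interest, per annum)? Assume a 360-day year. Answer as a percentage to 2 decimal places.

T = 45/360 years.
By CIP, F/S equals the INR-to-CAD growth ratio: 43.0122/42.957 = 1.0012850.
CAD growth factor: 1 + 0.0930×45/360 = 1.011625.
So the INR growth factor = 1.0129249.
r = (1.0129249 − 1)/(45/360) = 0.103399 → 10.34%.

10.34%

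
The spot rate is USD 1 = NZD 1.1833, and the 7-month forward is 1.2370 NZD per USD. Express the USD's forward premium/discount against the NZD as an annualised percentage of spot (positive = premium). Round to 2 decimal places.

+7.78%

T = 7/12 years.
USD trades forward at +4.53816% vs spot over the period.
Per annum: 0.0453816 / (7/12) = 0.077797 = 7.78%.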